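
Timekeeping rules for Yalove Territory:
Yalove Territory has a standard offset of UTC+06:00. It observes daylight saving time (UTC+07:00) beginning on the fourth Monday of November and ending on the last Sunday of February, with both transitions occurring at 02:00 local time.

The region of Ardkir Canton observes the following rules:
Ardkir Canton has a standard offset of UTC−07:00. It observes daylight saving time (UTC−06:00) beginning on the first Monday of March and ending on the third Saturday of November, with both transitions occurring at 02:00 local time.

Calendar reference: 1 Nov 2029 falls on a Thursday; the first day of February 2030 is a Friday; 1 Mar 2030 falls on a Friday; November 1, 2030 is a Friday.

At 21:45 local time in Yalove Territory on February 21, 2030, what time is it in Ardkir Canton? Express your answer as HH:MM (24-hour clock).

1 November 2029 is a Thursday, so the first Monday is November 5 and the fourth is November 26.
1 February 2030 is a Friday, so Sundays fall on 3, 10, 17, 24; the last is February 24.
February 21, 2030 falls between 26 November 2029 and 24 February 2030, so daylight saving is in effect and Yalove Territory is at UTC+07:00.
21:45 Yalove Territory − 7h = 14:45 UTC.
1 March 2030 is a Friday, so the first Monday is March 4.
1 November 2030 is a Friday, so the first Saturday is November 2 and the third is November 16.
At the standard offset (UTC−07:00), 14:45 UTC − 7h = 07:45 Ardkir Canton standard time.
The standard-time date in Ardkir Canton, February 21, 2030, does not fall between 4 March and 16 November, so daylight saving is not in effect and Ardkir Canton is at UTC−07:00.
14:45 UTC − 7h = 07:45 Ardkir Canton.

07:45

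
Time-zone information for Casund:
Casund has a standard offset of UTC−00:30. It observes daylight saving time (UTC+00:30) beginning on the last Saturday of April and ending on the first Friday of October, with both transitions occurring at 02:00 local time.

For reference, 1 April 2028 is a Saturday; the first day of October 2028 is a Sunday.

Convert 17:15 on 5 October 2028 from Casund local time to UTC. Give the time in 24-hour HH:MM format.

16:45

1 April 2028 is a Saturday, so Saturdays fall on 1, 8, 15, 22, 29; the last is April 29.
1 October 2028 is a Sunday, so the first Friday is October 6.
5 October 2028 falls between 29 April and 6 October, so daylight saving is in effect and Casund is at UTC+00:30.
17:15 local − 0h30m = 16:45 UTC.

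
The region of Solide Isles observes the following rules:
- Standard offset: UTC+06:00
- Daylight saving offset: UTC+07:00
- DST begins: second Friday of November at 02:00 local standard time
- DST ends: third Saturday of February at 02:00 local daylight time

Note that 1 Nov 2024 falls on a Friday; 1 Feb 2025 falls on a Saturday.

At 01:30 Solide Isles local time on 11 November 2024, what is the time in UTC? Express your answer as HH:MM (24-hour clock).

18:30

1 November 2024 is a Friday, so the first Friday is November 1 and the second is November 8.
1 February 2025 is a Saturday, so the first Saturday is February 1 and the third is February 15.
Daylight saving runs 8 November 2024 – 15 February 2025; 11 November 2024 is inside that window, so Solide Isles is at UTC+07:00.
01:30 local − 7h = 18:30 UTC (rolling into the previous day, 10 November 2024).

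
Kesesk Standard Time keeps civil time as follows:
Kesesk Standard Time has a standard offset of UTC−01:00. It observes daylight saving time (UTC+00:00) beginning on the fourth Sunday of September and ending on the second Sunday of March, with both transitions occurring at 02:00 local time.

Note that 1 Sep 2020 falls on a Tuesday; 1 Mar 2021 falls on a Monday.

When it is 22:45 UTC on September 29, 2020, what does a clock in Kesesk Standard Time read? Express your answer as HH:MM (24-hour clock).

22:45

1 September 2020 is a Tuesday, so the first Sunday is September 6 and the fourth is September 27.
1 March 2021 is a Monday, so the first Sunday is March 7 and the second is March 14.
At the standard offset (UTC−01:00), 22:45 UTC − 1h = 21:45 Kesesk Standard Time standard time.
The standard-time date in Kesesk Standard Time, September 29, 2020, lies within the daylight-saving period (27 September 2020 – 14 March 2021), so Kesesk Standard Time is on daylight time, UTC+00:00.
22:45 UTC + 0h = 22:45 local.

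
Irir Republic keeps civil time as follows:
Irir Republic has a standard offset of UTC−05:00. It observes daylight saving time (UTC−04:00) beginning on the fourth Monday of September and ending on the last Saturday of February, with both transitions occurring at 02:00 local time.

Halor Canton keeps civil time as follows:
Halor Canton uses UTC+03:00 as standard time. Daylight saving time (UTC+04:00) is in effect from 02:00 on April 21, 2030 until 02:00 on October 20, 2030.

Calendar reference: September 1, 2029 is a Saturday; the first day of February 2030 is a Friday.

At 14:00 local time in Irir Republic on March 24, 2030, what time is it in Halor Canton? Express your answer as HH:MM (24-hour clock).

1 September 2029 is a Saturday, so the first Monday is September 3 and the fourth is September 24.
1 February 2030 is a Friday, so Saturdays fall on 2, 9, 16, 23; the last is February 23.
March 24, 2030 does not fall between 24 September 2029 and 23 February 2030, so daylight saving is not in effect and Irir Republic is at UTC−05:00.
14:00 Irir Republic + 5h = 19:00 UTC.
At the standard offset (UTC+03:00), 19:00 UTC + 3h = 22:00 Halor Canton standard time.
The standard-time date in Halor Canton, March 24, 2030, is outside the daylight-saving period (21 April – 20 October), so Halor Canton is on standard time, UTC+03:00.
19:00 UTC + 3h = 22:00 Halor Canton.

22:00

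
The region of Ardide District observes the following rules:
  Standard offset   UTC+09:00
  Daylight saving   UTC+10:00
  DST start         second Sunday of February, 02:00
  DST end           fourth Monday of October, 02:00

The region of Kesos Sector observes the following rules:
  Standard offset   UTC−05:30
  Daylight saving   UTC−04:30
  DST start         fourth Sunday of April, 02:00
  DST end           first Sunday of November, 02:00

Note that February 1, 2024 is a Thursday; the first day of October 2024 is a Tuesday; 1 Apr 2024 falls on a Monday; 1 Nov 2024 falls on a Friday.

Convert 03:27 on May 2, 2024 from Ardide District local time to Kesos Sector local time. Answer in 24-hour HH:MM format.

12:57

1 February 2024 is a Thursday, so the first Sunday is February 4 and the second is February 11.
1 October 2024 is a Tuesday, so the first Monday is October 7 and the fourth is October 28.
May 2, 2024 lies within the daylight-saving period (11 February – 28 October), so Ardide District is on daylight time, UTC+10:00.
03:27 Ardide District − 10h = 17:27 UTC (rolling into the previous day, 1 May 2024).
1 April 2024 is a Monday, so the first Sunday is April 7 and the fourth is April 28.
1 November 2024 is a Friday, so the first Sunday is November 3.
At the standard offset (UTC−05:30), 17:27 UTC − 5h30m = 11:57 Kesos Sector standard time.
The standard-time date in Kesos Sector, May 1, 2024, falls between 28 April and 3 November, so daylight saving is in effect and Kesos Sector is at UTC−04:30.
17:27 UTC − 4h30m = 12:57 Kesos Sector.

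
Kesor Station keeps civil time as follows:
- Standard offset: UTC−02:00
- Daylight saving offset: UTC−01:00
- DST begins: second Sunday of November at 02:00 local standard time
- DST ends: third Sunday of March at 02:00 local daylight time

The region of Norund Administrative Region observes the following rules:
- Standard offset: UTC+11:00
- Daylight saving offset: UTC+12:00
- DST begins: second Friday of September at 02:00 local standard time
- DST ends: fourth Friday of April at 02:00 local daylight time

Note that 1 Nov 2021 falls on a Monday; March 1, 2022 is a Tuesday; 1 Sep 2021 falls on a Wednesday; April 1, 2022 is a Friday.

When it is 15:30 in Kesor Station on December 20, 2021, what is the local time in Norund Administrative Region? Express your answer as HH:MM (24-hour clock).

1 November 2021 is a Monday, so the first Sunday is November 7 and the second is November 14.
1 March 2022 is a Tuesday, so the first Sunday is March 6 and the third is March 20.
Daylight saving runs 14 November 2021 – 20 March 2022; December 20, 2021 is inside that window, so Kesor Station is at UTC−01:00.
15:30 Kesor Station + 1h = 16:30 UTC.
1 September 2021 is a Wednesday, so the first Friday is September 3 and the second is September 10.
1 April 2022 is a Friday, so the first Friday is April 1 and the fourth is April 22.
At the standard offset (UTC+11:00), 16:30 UTC + 11h = 03:30 Norund Administrative Region standard time (rolling into the next day, 21 December 2021).
Daylight saving runs 10 September 2021 – 22 April 2022; the standard-time date in Norund Administrative Region, December 21, 2021, is inside that window, so Norund Administrative Region is at UTC+12:00.
16:30 UTC + 12h = 04:30 Norund Administrative Region (rolling into the next day, 21 December 2021).

04:30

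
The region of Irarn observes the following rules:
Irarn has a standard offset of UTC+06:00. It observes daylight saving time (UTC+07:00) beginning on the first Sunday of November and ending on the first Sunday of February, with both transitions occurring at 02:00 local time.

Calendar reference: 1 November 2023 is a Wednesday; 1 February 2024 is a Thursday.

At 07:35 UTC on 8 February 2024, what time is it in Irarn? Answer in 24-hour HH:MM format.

13:35

1 November 2023 is a Wednesday, so the first Sunday is November 5.
1 February 2024 is a Thursday, so the first Sunday is February 4.
At the standard offset (UTC+06:00), 07:35 UTC + 6h = 13:35 Irarn standard time.
Daylight saving runs 5 November 2023 – 4 February 2024; the standard-time date in Irarn, 8 February 2024, is outside that window, so Irarn is on standard time at UTC+06:00.
07:35 UTC + 6h = 13:35 local.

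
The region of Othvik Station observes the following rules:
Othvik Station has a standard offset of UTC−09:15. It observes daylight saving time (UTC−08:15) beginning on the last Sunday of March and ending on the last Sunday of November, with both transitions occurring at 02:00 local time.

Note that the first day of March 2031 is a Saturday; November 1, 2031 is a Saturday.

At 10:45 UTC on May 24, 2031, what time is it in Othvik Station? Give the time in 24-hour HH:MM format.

02:30

1 March 2031 is a Saturday, so Sundays fall on 2, 9, 16, 23, 30; the last is March 30.
1 November 2031 is a Saturday, so Sundays fall on 2, 9, 16, 23, 30; the last is November 30.
At the standard offset (UTC−09:15), 10:45 UTC − 9h15m = 01:30 Othvik Station standard time.
The standard-time date in Othvik Station, May 24, 2031, lies within the daylight-saving period (30 March – 30 November), so Othvik Station is on daylight time, UTC−08:15.
10:45 UTC − 8h15m = 02:30 local.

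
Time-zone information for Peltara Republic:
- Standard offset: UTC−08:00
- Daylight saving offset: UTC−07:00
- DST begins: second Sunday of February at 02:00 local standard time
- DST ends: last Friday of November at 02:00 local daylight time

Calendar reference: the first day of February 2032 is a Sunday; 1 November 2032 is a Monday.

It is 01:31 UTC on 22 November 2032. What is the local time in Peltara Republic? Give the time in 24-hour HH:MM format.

1 February 2032 is a Sunday, so the first Sunday is February 1 and the second is February 8.
1 November 2032 is a Monday, so Fridays fall on 5, 12, 19, 26; the last is November 26.
At the standard offset (UTC−08:00), 01:31 UTC − 8h = 17:31 Peltara Republic standard time (rolling into the previous day, 21 November 2032).
The standard-time date in Peltara Republic, 21 November 2032, falls between 8 February and 26 November, so daylight saving is in effect and Peltara Republic is at UTC−07:00.
01:31 UTC − 7h = 18:31 local (rolling into the previous day, 21 November 2032).

18:31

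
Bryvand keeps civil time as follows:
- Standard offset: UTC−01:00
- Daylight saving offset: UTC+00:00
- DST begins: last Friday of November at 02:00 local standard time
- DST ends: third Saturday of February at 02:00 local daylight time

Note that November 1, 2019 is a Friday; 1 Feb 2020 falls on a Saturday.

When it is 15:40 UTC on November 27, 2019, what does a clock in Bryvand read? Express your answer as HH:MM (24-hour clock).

1 November 2019 is a Friday, so Fridays fall on 1, 8, 15, 22, 29; the last is November 29.
1 February 2020 is a Saturday, so the first Saturday is February 1 and the third is February 15.
At the standard offset (UTC−01:00), 15:40 UTC − 1h = 14:40 Bryvand standard time.
The standard-time date in Bryvand, November 27, 2019, is outside the daylight-saving period (29 November 2019 – 15 February 2020), so Bryvand is on standard time, UTC−01:00.
15:40 UTC − 1h = 14:40 local.

14:40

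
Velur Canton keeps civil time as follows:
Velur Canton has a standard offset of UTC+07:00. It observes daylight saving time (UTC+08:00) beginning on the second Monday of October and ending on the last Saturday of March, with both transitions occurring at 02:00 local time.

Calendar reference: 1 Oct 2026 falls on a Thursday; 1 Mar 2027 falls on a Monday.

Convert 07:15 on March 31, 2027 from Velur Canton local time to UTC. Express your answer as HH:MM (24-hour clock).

00:15

1 October 2026 is a Thursday, so the first Monday is October 5 and the second is October 12.
1 March 2027 is a Monday, so Saturdays fall on 6, 13, 20, 27; the last is March 27.
March 31, 2027 does not fall between 12 October 2026 and 27 March 2027, so daylight saving is not in effect and Velur Canton is at UTC+07:00.
07:15 local − 7h = 00:15 UTC.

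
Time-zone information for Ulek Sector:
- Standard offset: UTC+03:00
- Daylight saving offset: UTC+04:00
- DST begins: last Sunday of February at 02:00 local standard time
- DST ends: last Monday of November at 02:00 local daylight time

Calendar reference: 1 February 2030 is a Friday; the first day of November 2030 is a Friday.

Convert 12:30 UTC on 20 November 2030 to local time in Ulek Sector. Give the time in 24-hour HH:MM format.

16:30

1 February 2030 is a Friday, so Sundays fall on 3, 10, 17, 24; the last is February 24.
1 November 2030 is a Friday, so Mondays fall on 4, 11, 18, 25; the last is November 25.
At the standard offset (UTC+03:00), 12:30 UTC + 3h = 15:30 Ulek Sector standard time.
The standard-time date in Ulek Sector, 20 November 2030, falls between 24 February and 25 November, so daylight saving is in effect and Ulek Sector is at UTC+04:00.
12:30 UTC + 4h = 16:30 local.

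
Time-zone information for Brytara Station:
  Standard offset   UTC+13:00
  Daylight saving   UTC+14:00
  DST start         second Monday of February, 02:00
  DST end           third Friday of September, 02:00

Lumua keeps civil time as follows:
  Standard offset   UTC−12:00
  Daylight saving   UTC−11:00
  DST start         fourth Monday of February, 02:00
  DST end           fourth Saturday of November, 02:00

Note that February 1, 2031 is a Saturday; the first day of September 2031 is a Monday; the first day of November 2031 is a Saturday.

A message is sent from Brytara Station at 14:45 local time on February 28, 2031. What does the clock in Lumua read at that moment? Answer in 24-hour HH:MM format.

13:45

1 February 2031 is a Saturday, so the first Monday is February 3 and the second is February 10.
1 September 2031 is a Monday, so the first Friday is September 5 and the third is September 19.
February 28, 2031 lies within the daylight-saving period (10 February – 19 September), so Brytara Station is on daylight time, UTC+14:00.
14:45 Brytara Station − 14h = 00:45 UTC.
1 February 2031 is a Saturday, so the first Monday is February 3 and the fourth is February 24.
1 November 2031 is a Saturday, so the first Saturday is November 1 and the fourth is November 22.
At the standard offset (UTC−12:00), 00:45 UTC − 12h = 12:45 Lumua standard time (rolling into the previous day, 27 February 2031).
The standard-time date in Lumua, February 27, 2031, falls between 24 February and 22 November, so daylight saving is in effect and Lumua is at UTC−11:00.
00:45 UTC − 11h = 13:45 Lumua (rolling into the previous day, 27 February 2031).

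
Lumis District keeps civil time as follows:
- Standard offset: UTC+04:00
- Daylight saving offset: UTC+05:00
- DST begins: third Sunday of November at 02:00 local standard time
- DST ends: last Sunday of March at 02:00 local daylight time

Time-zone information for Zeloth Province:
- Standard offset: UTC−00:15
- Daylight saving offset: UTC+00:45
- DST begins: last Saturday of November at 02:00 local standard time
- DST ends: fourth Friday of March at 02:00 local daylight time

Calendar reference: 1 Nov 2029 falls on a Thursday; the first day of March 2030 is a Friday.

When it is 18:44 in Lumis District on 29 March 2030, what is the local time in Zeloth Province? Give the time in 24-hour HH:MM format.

13:29

1 November 2029 is a Thursday, so the first Sunday is November 4 and the third is November 18.
1 March 2030 is a Friday, so Sundays fall on 3, 10, 17, 24, 31; the last is March 31.
29 March 2030 lies within the daylight-saving period (18 November 2029 – 31 March 2030), so Lumis District is on daylight time, UTC+05:00.
18:44 Lumis District − 5h = 13:44 UTC.
1 November 2029 is a Thursday, so Saturdays fall on 3, 10, 17, 24; the last is November 24.
1 March 2030 is a Friday, so the first Friday is March 1 and the fourth is March 22.
At the standard offset (UTC−00:15), 13:44 UTC − 0h15m = 13:29 Zeloth Province standard time.
The standard-time date in Zeloth Province, 29 March 2030, is outside the daylight-saving period (24 November 2029 – 22 March 2030), so Zeloth Province is on standard time, UTC−00:15.
13:44 UTC − 0h15m = 13:29 Zeloth Province.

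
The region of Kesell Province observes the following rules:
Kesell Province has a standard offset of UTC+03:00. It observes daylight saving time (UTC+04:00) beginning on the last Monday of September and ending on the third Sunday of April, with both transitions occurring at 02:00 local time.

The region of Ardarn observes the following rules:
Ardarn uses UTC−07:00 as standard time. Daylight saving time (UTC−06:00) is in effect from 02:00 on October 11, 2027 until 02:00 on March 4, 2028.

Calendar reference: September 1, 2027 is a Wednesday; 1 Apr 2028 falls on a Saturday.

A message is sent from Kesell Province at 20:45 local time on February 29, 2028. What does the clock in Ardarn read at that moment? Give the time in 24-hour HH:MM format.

10:45

1 September 2027 is a Wednesday, so Mondays fall on 6, 13, 20, 27; the last is September 27.
1 April 2028 is a Saturday, so the first Sunday is April 2 and the third is April 16.
February 29, 2028 lies within the daylight-saving period (27 September 2027 – 16 April 2028), so Kesell Province is on daylight time, UTC+04:00.
20:45 Kesell Province − 4h = 16:45 UTC.
At the standard offset (UTC−07:00), 16:45 UTC − 7h = 09:45 Ardarn standard time.
The standard-time date in Ardarn, February 29, 2028, lies within the daylight-saving period (11 October 2027 – 4 March 2028), so Ardarn is on daylight time, UTC−06:00.
16:45 UTC − 6h = 10:45 Ardarn.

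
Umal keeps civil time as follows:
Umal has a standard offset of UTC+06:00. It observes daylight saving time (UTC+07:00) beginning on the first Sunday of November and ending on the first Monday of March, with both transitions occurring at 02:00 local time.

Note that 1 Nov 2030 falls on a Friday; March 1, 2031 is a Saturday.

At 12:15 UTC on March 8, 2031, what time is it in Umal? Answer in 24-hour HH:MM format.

18:15

1 November 2030 is a Friday, so the first Sunday is November 3.
1 March 2031 is a Saturday, so the first Monday is March 3.
At the standard offset (UTC+06:00), 12:15 UTC + 6h = 18:15 Umal standard time.
The standard-time date in Umal, March 8, 2031, does not fall between 3 November 2030 and 3 March 2031, so daylight saving is not in effect and Umal is at UTC+06:00.
12:15 UTC + 6h = 18:15 local.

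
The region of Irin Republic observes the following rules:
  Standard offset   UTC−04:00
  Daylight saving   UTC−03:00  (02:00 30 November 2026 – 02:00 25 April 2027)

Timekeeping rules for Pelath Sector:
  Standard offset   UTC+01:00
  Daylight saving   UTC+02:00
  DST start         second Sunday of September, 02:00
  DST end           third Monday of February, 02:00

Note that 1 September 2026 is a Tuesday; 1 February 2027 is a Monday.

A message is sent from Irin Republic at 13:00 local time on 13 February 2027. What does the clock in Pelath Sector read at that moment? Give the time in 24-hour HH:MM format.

Daylight saving runs 30 November 2026 – 25 April 2027; 13 February 2027 is inside that window, so Irin Republic is at UTC−03:00.
13:00 Irin Republic + 3h = 16:00 UTC.
1 September 2026 is a Tuesday, so the first Sunday is September 6 and the second is September 13.
1 February 2027 is a Monday, so the first Monday is February 1 and the third is February 15.
At the standard offset (UTC+01:00), 16:00 UTC + 1h = 17:00 Pelath Sector standard time.
The standard-time date in Pelath Sector, 13 February 2027, lies within the daylight-saving period (13 September 2026 – 15 February 2027), so Pelath Sector is on daylight time, UTC+02:00.
16:00 UTC + 2h = 18:00 Pelath Sector.

18:00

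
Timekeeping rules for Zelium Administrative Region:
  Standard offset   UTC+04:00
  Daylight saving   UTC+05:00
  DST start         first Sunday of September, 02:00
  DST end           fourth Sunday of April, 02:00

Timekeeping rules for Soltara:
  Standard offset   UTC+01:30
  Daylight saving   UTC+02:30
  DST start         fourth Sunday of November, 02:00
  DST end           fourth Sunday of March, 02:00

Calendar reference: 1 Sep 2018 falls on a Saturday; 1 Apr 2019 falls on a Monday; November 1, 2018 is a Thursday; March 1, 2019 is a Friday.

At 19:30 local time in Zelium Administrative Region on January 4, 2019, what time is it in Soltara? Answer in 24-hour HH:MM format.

1 September 2018 is a Saturday, so the first Sunday is September 2.
1 April 2019 is a Monday, so the first Sunday is April 7 and the fourth is April 28.
January 4, 2019 falls between 2 September 2018 and 28 April 2019, so daylight saving is in effect and Zelium Administrative Region is at UTC+05:00.
19:30 Zelium Administrative Region − 5h = 14:30 UTC.
1 November 2018 is a Thursday, so the first Sunday is November 4 and the fourth is November 25.
1 March 2019 is a Friday, so the first Sunday is March 3 and the fourth is March 24.
At the standard offset (UTC+01:30), 14:30 UTC + 1h30m = 16:00 Soltara standard time.
The standard-time date in Soltara, January 4, 2019, falls between 25 November 2018 and 24 March 2019, so daylight saving is in effect and Soltara is at UTC+02:30.
14:30 UTC + 2h30m = 17:00 Soltara.

17:00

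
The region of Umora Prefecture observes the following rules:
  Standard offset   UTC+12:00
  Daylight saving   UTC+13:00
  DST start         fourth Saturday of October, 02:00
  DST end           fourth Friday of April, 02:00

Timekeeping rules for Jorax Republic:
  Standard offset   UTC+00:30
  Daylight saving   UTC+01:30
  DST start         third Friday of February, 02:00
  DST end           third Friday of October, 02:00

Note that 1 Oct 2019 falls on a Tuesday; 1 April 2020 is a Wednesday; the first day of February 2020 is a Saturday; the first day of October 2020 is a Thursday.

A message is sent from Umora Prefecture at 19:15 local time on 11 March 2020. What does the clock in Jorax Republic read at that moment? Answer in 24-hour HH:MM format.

07:45

1 October 2019 is a Tuesday, so the first Saturday is October 5 and the fourth is October 26.
1 April 2020 is a Wednesday, so the first Friday is April 3 and the fourth is April 24.
Daylight saving runs 26 October 2019 – 24 April 2020; 11 March 2020 is inside that window, so Umora Prefecture is at UTC+13:00.
19:15 Umora Prefecture − 13h = 06:15 UTC.
1 February 2020 is a Saturday, so the first Friday is February 7 and the third is February 21.
1 October 2020 is a Thursday, so the first Friday is October 2 and the third is October 16.
At the standard offset (UTC+00:30), 06:15 UTC + 0h30m = 06:45 Jorax Republic standard time.
The standard-time date in Jorax Republic, 11 March 2020, lies within the daylight-saving period (21 February – 16 October), so Jorax Republic is on daylight time, UTC+01:30.
06:15 UTC + 1h30m = 07:45 Jorax Republic.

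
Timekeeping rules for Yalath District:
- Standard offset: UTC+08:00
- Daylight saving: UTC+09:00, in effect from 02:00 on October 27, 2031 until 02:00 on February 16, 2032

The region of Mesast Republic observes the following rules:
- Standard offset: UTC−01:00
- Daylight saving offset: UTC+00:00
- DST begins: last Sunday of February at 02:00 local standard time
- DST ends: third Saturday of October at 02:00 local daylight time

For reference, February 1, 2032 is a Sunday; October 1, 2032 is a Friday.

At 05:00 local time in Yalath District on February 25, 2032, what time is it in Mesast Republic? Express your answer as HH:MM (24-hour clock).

20:00

Daylight saving runs 27 October 2031 – 16 February 2032; February 25, 2032 is outside that window, so Yalath District is on standard time at UTC+08:00.
05:00 Yalath District − 8h = 21:00 UTC (rolling into the previous day, 24 February 2032).
1 February 2032 is a Sunday, so Sundays fall on 1, 8, 15, 22, 29; the last is February 29.
1 October 2032 is a Friday, so the first Saturday is October 2 and the third is October 16.
At the standard offset (UTC−01:00), 21:00 UTC − 1h = 20:00 Mesast Republic standard time.
Daylight saving runs 29 February – 16 October; the standard-time date in Mesast Republic, February 24, 2032, is outside that window, so Mesast Republic is on standard time at UTC−01:00.
21:00 UTC − 1h = 20:00 Mesast Republic.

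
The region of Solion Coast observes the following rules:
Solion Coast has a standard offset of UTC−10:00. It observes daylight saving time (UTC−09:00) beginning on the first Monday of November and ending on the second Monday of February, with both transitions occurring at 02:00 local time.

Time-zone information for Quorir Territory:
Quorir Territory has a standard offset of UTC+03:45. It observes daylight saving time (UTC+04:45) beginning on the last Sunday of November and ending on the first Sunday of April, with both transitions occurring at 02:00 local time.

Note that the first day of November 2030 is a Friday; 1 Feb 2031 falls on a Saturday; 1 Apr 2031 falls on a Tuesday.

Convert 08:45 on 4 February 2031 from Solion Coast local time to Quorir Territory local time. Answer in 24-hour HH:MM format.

1 November 2030 is a Friday, so the first Monday is November 4.
1 February 2031 is a Saturday, so the first Monday is February 3 and the second is February 10.
Daylight saving runs 4 November 2030 – 10 February 2031; 4 February 2031 is inside that window, so Solion Coast is at UTC−09:00.
08:45 Solion Coast + 9h = 17:45 UTC.
1 November 2030 is a Friday, so Sundays fall on 3, 10, 17, 24; the last is November 24.
1 April 2031 is a Tuesday, so the first Sunday is April 6.
At the standard offset (UTC+03:45), 17:45 UTC + 3h45m = 21:30 Quorir Territory standard time.
Daylight saving runs 24 November 2030 – 6 April 2031; the standard-time date in Quorir Territory, 4 February 2031, is inside that window, so Quorir Territory is at UTC+04:45.
17:45 UTC + 4h45m = 22:30 Quorir Territory.

22:30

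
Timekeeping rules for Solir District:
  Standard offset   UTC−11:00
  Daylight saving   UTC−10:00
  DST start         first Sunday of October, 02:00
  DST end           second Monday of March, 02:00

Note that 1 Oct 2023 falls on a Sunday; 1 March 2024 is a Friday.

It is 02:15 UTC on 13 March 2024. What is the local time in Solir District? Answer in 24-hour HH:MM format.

1 October 2023 is a Sunday, so the first Sunday is October 1.
1 March 2024 is a Friday, so the first Monday is March 4 and the second is March 11.
At the standard offset (UTC−11:00), 02:15 UTC − 11h = 15:15 Solir District standard time (rolling into the previous day, 12 March 2024).
The standard-time date in Solir District, 12 March 2024, does not fall between 1 October 2023 and 11 March 2024, so daylight saving is not in effect and Solir District is at UTC−11:00.
02:15 UTC − 11h = 15:15 local (rolling into the previous day, 12 March 2024).

15:15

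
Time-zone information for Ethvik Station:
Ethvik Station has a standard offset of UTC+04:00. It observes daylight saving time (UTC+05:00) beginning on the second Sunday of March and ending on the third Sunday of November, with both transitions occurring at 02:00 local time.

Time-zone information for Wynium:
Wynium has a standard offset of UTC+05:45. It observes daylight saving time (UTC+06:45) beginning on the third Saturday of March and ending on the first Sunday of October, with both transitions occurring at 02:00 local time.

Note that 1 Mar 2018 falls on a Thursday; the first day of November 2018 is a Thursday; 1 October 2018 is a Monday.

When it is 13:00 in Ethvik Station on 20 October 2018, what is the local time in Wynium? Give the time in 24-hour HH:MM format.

13:45

1 March 2018 is a Thursday, so the first Sunday is March 4 and the second is March 11.
1 November 2018 is a Thursday, so the first Sunday is November 4 and the third is November 18.
20 October 2018 falls between 11 March and 18 November, so daylight saving is in effect and Ethvik Station is at UTC+05:00.
13:00 Ethvik Station − 5h = 08:00 UTC.
1 March 2018 is a Thursday, so the first Saturday is March 3 and the third is March 17.
1 October 2018 is a Monday, so the first Sunday is October 7.
At the standard offset (UTC+05:45), 08:00 UTC + 5h45m = 13:45 Wynium standard time.
The standard-time date in Wynium, 20 October 2018, does not fall between 17 March and 7 October, so daylight saving is not in effect and Wynium is at UTC+05:45.
08:00 UTC + 5h45m = 13:45 Wynium.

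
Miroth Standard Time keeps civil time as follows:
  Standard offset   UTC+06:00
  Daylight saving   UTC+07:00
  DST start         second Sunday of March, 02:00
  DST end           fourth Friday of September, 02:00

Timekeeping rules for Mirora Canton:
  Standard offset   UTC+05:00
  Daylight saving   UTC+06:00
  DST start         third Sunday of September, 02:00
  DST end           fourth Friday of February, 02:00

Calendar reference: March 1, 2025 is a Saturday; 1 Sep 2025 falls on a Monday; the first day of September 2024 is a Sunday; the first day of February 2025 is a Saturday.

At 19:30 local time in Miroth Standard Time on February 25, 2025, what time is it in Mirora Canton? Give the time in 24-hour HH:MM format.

1 March 2025 is a Saturday, so the first Sunday is March 2 and the second is March 9.
1 September 2025 is a Monday, so the first Friday is September 5 and the fourth is September 26.
February 25, 2025 is outside the daylight-saving period (9 March – 26 September), so Miroth Standard Time is on standard time, UTC+06:00.
19:30 Miroth Standard Time − 6h = 13:30 UTC.
1 September 2024 is a Sunday, so the first Sunday is September 1 and the third is September 15.
1 February 2025 is a Saturday, so the first Friday is February 7 and the fourth is February 28.
At the standard offset (UTC+05:00), 13:30 UTC + 5h = 18:30 Mirora Canton standard time.
The standard-time date in Mirora Canton, February 25, 2025, lies within the daylight-saving period (15 September 2024 – 28 February 2025), so Mirora Canton is on daylight time, UTC+06:00.
13:30 UTC + 6h = 19:30 Mirora Canton.

19:30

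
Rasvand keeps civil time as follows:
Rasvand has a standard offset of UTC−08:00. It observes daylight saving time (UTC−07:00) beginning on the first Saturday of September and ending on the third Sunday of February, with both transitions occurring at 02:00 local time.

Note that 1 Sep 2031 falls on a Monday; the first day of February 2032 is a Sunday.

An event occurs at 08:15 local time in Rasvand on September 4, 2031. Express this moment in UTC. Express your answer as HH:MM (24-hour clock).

1 September 2031 is a Monday, so the first Saturday is September 6.
1 February 2032 is a Sunday, so the first Sunday is February 1 and the third is February 15.
September 4, 2031 does not fall between 6 September 2031 and 15 February 2032, so daylight saving is not in effect and Rasvand is at UTC−08:00.
08:15 local + 8h = 16:15 UTC.

16:15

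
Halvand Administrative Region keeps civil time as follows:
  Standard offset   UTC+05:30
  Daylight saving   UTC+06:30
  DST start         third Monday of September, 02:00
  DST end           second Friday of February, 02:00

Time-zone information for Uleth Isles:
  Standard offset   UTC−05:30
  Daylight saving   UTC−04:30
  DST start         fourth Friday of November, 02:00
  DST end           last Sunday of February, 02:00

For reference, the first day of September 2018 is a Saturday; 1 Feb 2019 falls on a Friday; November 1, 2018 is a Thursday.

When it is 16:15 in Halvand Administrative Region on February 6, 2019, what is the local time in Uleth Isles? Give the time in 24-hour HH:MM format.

1 September 2018 is a Saturday, so the first Monday is September 3 and the third is September 17.
1 February 2019 is a Friday, so the first Friday is February 1 and the second is February 8.
Daylight saving runs 17 September 2018 – 8 February 2019; February 6, 2019 is inside that window, so Halvand Administrative Region is at UTC+06:30.
16:15 Halvand Administrative Region − 6h30m = 09:45 UTC.
1 November 2018 is a Thursday, so the first Friday is November 2 and the fourth is November 23.
1 February 2019 is a Friday, so Sundays fall on 3, 10, 17, 24; the last is February 24.
At the standard offset (UTC−05:30), 09:45 UTC − 5h30m = 04:15 Uleth Isles standard time.
Daylight saving runs 23 November 2018 – 24 February 2019; the standard-time date in Uleth Isles, February 6, 2019, is inside that window, so Uleth Isles is at UTC−04:30.
09:45 UTC − 4h30m = 05:15 Uleth Isles.

05:15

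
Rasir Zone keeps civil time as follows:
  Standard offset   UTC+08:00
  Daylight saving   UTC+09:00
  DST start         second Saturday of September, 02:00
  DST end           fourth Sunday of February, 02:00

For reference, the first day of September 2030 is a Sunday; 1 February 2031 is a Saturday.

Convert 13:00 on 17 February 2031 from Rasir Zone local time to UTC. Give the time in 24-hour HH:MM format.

04:00

1 September 2030 is a Sunday, so the first Saturday is September 7 and the second is September 14.
1 February 2031 is a Saturday, so the first Sunday is February 2 and the fourth is February 23.
17 February 2031 lies within the daylight-saving period (14 September 2030 – 23 February 2031), so Rasir Zone is on daylight time, UTC+09:00.
13:00 local − 9h = 04:00 UTC.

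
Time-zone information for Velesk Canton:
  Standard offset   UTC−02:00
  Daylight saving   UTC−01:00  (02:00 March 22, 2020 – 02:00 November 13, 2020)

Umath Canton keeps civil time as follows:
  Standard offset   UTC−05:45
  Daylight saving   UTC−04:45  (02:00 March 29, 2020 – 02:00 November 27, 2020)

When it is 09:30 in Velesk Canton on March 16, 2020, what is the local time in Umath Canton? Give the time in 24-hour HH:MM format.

05:45

Daylight saving runs 22 March – 13 November; March 16, 2020 is outside that window, so Velesk Canton is on standard time at UTC−02:00.
09:30 Velesk Canton + 2h = 11:30 UTC.
At the standard offset (UTC−05:45), 11:30 UTC − 5h45m = 05:45 Umath Canton standard time.
The standard-time date in Umath Canton, March 16, 2020, does not fall between 29 March and 27 November, so daylight saving is not in effect and Umath Canton is at UTC−05:45.
11:30 UTC − 5h45m = 05:45 Umath Canton.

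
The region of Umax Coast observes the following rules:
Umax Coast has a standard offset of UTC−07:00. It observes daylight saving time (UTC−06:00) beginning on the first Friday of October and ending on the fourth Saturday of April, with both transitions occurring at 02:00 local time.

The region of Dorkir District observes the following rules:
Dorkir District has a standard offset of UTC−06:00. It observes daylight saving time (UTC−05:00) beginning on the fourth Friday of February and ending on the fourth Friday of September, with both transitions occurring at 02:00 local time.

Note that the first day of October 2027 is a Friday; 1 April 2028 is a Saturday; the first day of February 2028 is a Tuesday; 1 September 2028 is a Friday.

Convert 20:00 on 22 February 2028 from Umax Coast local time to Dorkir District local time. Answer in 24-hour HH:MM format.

20:00

1 October 2027 is a Friday, so the first Friday is October 1.
1 April 2028 is a Saturday, so the first Saturday is April 1 and the fourth is April 22.
22 February 2028 falls between 1 October 2027 and 22 April 2028, so daylight saving is in effect and Umax Coast is at UTC−06:00.
20:00 Umax Coast + 6h = 02:00 UTC (rolling into the next day, 23 February 2028).
1 February 2028 is a Tuesday, so the first Friday is February 4 and the fourth is February 25.
1 September 2028 is a Friday, so the first Friday is September 1 and the fourth is September 22.
At the standard offset (UTC−06:00), 02:00 UTC − 6h = 20:00 Dorkir District standard time (rolling into the previous day, 22 February 2028).
The standard-time date in Dorkir District, 22 February 2028, does not fall between 25 February and 22 September, so daylight saving is not in effect and Dorkir District is at UTC−06:00.
02:00 UTC − 6h = 20:00 Dorkir District (rolling into the previous day, 22 February 2028).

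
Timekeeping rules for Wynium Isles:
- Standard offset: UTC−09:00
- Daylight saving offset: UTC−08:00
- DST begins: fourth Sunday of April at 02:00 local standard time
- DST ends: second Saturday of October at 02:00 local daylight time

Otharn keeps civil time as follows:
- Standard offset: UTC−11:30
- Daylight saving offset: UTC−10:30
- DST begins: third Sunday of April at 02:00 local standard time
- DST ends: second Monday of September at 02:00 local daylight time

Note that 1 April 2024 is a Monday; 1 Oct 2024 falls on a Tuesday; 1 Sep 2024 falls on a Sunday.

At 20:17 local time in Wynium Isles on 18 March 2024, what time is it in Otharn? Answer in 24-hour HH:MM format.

17:47

1 April 2024 is a Monday, so the first Sunday is April 7 and the fourth is April 28.
1 October 2024 is a Tuesday, so the first Saturday is October 5 and the second is October 12.
18 March 2024 does not fall between 28 April and 12 October, so daylight saving is not in effect and Wynium Isles is at UTC−09:00.
20:17 Wynium Isles + 9h = 05:17 UTC (rolling into the next day, 19 March 2024).
1 April 2024 is a Monday, so the first Sunday is April 7 and the third is April 21.
1 September 2024 is a Sunday, so the first Monday is September 2 and the second is September 9.
At the standard offset (UTC−11:30), 05:17 UTC − 11h30m = 17:47 Otharn standard time (rolling into the previous day, 18 March 2024).
The standard-time date in Otharn, 18 March 2024, does not fall between 21 April and 9 September, so daylight saving is not in effect and Otharn is at UTC−11:30.
05:17 UTC − 11h30m = 17:47 Otharn (rolling into the previous day, 18 March 2024).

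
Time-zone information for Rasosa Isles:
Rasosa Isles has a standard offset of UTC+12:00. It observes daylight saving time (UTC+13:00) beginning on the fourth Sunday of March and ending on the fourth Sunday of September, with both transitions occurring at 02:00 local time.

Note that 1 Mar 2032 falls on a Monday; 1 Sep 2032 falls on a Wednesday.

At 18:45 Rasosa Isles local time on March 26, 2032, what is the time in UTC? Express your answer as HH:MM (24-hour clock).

1 March 2032 is a Monday, so the first Sunday is March 7 and the fourth is March 28.
1 September 2032 is a Wednesday, so the first Sunday is September 5 and the fourth is September 26.
March 26, 2032 does not fall between 28 March and 26 September, so daylight saving is not in effect and Rasosa Isles is at UTC+12:00.
18:45 local − 12h = 06:45 UTC.

06:45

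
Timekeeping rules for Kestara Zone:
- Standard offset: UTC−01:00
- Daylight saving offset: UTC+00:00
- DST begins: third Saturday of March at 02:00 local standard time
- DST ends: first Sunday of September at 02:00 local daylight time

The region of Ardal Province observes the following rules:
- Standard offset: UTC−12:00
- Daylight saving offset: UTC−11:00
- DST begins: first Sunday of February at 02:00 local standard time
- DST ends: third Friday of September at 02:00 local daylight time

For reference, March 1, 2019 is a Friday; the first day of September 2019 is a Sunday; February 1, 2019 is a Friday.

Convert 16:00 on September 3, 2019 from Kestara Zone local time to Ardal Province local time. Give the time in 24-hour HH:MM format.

06:00

1 March 2019 is a Friday, so the first Saturday is March 2 and the third is March 16.
1 September 2019 is a Sunday, so the first Sunday is September 1.
September 3, 2019 does not fall between 16 March and 1 September, so daylight saving is not in effect and Kestara Zone is at UTC−01:00.
16:00 Kestara Zone + 1h = 17:00 UTC.
1 February 2019 is a Friday, so the first Sunday is February 3.
1 September 2019 is a Sunday, so the first Friday is September 6 and the third is September 20.
At the standard offset (UTC−12:00), 17:00 UTC − 12h = 05:00 Ardal Province standard time.
The standard-time date in Ardal Province, September 3, 2019, lies within the daylight-saving period (3 February – 20 September), so Ardal Province is on daylight time, UTC−11:00.
17:00 UTC − 11h = 06:00 Ardal Province.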